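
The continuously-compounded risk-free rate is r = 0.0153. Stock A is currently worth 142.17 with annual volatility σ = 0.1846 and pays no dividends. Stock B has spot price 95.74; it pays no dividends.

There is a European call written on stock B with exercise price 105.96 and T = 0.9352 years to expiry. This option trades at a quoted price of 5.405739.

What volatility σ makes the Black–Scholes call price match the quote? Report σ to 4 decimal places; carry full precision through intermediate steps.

At σ = 0.2365 the Black–Scholes value reproduces the quote:
σ√T = 0.2365·√0.9352 = 0.228709
d₁ = (ln(S/K) + (r+σ²/2)T) / (σ√T) = (ln(95.74/105.96) + (0.0153+0.2365²/2)·0.9352) / 0.228709 = (-0.101425 + 0.040462) / 0.228709 = -0.266553
d₂ = d₁ − σ√T = -0.266553 − 0.228709 = -0.495262
e^{−rT} = 0.985793
N(d₁) = 0.394907,  N(d₂) = 0.310208
V = S·N(d₁) − K·e^{−rT}·N(d₂) = 37.808379 − 32.402641 = 5.405739 (equal to the quote); since ∂V/∂σ > 0 for all σ, the implied volatility is unique

sigma = 0.2365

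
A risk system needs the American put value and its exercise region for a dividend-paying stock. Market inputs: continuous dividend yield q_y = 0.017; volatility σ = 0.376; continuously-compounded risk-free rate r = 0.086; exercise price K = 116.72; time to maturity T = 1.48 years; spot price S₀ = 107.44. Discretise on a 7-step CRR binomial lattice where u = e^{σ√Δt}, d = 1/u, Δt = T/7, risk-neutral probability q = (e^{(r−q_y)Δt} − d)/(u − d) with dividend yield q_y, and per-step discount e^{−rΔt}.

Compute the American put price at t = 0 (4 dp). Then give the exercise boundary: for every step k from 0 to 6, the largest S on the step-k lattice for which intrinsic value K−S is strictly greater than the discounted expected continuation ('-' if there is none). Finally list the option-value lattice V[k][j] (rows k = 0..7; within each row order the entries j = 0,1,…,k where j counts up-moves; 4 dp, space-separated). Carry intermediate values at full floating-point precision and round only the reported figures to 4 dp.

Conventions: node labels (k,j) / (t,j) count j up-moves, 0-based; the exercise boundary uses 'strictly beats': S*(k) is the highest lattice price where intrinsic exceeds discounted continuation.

Δt=0.21143, u=1.18874, d=0.84123, q=0.49917, disc=e^(-rΔt)=0.98198
k=7 terminal: V=max(K-S,0) → 84.6890 71.4573 52.7597 26.3382 0.0000 0.0000 0.0000 0.0000
k=6: j=0 S=38.0763 intr=78.6437 cont=76.6771 V=78.6437[EX]; j=1 S=53.8053 intr=62.9147 cont=61.0046 V=62.9147[EX]; j=2 S=76.0319 intr=40.6881 cont=38.8578 V=40.6881[EX]; j=3 S=107.4400 intr=9.2800 cont=12.9532 V=12.9532[hold]; j=4 S=151.8225 intr=0.0000 cont=0.0000 V=0.0000[hold]; j=5 S=214.5392 intr=0.0000 cont=0.0000 V=0.0000[hold]; j=6 S=303.1634 intr=0.0000 cont=0.0000 V=0.0000[hold]  S*(6)=76.0319
k=5: j=0 S=45.2627 intr=71.4573 cont=69.5166 V=71.4573[EX]; j=1 S=63.9603 intr=52.7597 cont=50.8860 V=52.7597[EX]; j=2 S=90.3818 intr=26.3382 cont=26.3599 V=26.3599[hold]; j=3 S=127.7177 intr=0.0000 cont=6.3704 V=6.3704[hold]; j=4 S=180.4768 intr=0.0000 cont=0.0000 V=0.0000[hold]; j=5 S=255.0303 intr=0.0000 cont=0.0000 V=0.0000[hold]  S*(5)=63.9603
k=4: j=0 S=53.8053 intr=62.9147 cont=61.0046 V=62.9147[EX]; j=1 S=76.0319 intr=40.6881 cont=38.8684 V=40.6881[EX]; j=2 S=107.4400 intr=9.2800 cont=16.0865 V=16.0865[hold]; j=3 S=151.8225 intr=0.0000 cont=3.1330 V=3.1330[hold]; j=4 S=214.5392 intr=0.0000 cont=0.0000 V=0.0000[hold]  S*(4)=76.0319
k=3: j=0 S=63.9603 intr=52.7597 cont=50.8860 V=52.7597[EX]; j=1 S=90.3818 intr=26.3382 cont=27.8958 V=27.8958[hold]; j=2 S=127.7177 intr=0.0000 cont=9.4471 V=9.4471[hold]; j=3 S=180.4768 intr=0.0000 cont=1.5408 V=1.5408[hold]  S*(3)=63.9603
k=2: j=0 S=76.0319 intr=40.6881 cont=39.6213 V=40.6881[EX]; j=1 S=107.4400 intr=9.2800 cont=18.3500 V=18.3500[hold]; j=2 S=151.8225 intr=0.0000 cont=5.4014 V=5.4014[hold]  S*(2)=76.0319
k=1: j=0 S=90.3818 intr=26.3382 cont=29.0053 V=29.0053[hold]; j=1 S=127.7177 intr=0.0000 cont=11.6722 V=11.6722[hold]  S*(1)=-
k=0: j=0 S=107.4400 intr=9.2800 cont=19.9863 V=19.9863[hold]  S*(0)=-

price = 19.9863
boundary = - - 76.0319 63.9603 76.0319 63.9603 76.0319
tree:
19.9863
29.0053 11.6722
40.6881 18.3500 5.4014
52.7597 27.8958 9.4471 1.5408
62.9147 40.6881 16.0865 3.1330 0.0000
71.4573 52.7597 26.3599 6.3704 0.0000 0.0000
78.6437 62.9147 40.6881 12.9532 0.0000 0.0000 0.0000
84.6890 71.4573 52.7597 26.3382 0.0000 0.0000 0.0000 0.0000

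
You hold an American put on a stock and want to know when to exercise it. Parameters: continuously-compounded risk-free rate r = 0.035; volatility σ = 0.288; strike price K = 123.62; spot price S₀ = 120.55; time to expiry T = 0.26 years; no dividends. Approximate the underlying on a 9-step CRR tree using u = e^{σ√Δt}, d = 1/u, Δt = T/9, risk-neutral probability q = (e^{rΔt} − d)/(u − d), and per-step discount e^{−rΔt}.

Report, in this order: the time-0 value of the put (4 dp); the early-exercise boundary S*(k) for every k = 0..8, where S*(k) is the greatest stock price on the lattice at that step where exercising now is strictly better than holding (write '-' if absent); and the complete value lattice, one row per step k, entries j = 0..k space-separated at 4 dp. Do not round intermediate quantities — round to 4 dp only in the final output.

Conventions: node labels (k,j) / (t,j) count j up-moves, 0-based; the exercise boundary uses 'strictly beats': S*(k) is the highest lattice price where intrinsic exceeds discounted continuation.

Δt=0.02889, u=1.05017, d=0.95223, q=0.49809, disc=e^(-rΔt)=0.99899
k=9 terminal: V=max(K-S,0) → 46.0245 38.0435 29.2417 19.5345 8.8289 0.0000 0.0000 0.0000 0.0000 0.0000
k=8: j=0 S=81.4883 intr=42.1317 cont=42.0067 V=42.1317[EX]; j=1 S=89.8697 intr=33.7503 cont=33.6253 V=33.7503[EX]; j=2 S=99.1132 intr=24.5068 cont=24.3819 V=24.5068[EX]; j=3 S=109.3073 intr=14.3127 cont=14.1877 V=14.3127[EX]; j=4 S=120.5500 intr=3.0700 cont=4.4268 V=4.4268[hold]; j=5 S=132.9490 intr=0.0000 cont=0.0000 V=0.0000[hold]; j=6 S=146.6233 intr=0.0000 cont=0.0000 V=0.0000[hold]; j=7 S=161.7041 intr=0.0000 cont=0.0000 V=0.0000[hold]; j=8 S=178.3360 intr=0.0000 cont=0.0000 V=0.0000[hold]  S*(8)=109.3073
k=7: j=0 S=85.5765 intr=38.0435 cont=37.9186 V=38.0435[EX]; j=1 S=94.3783 intr=29.2417 cont=29.1167 V=29.2417[EX]; j=2 S=104.0855 intr=19.5345 cont=19.4096 V=19.5345[EX]; j=3 S=114.7911 intr=8.8289 cont=9.3791 V=9.3791[hold]; j=4 S=126.5978 intr=0.0000 cont=2.2196 V=2.2196[hold]; j=5 S=139.6189 intr=0.0000 cont=0.0000 V=0.0000[hold]; j=6 S=153.9792 intr=0.0000 cont=0.0000 V=0.0000[hold]; j=7 S=169.8165 intr=0.0000 cont=0.0000 V=0.0000[hold]  S*(7)=104.0855
k=6: j=0 S=89.8697 intr=33.7503 cont=33.6253 V=33.7503[EX]; j=1 S=99.1132 intr=24.5068 cont=24.3819 V=24.5068[EX]; j=2 S=109.3073 intr=14.3127 cont=14.4615 V=14.4615[hold]; j=3 S=120.5500 intr=3.0700 cont=5.8071 V=5.8071[hold]; j=4 S=132.9490 intr=0.0000 cont=1.1129 V=1.1129[hold]; j=5 S=146.6233 intr=0.0000 cont=0.0000 V=0.0000[hold]; j=6 S=161.7041 intr=0.0000 cont=0.0000 V=0.0000[hold]  S*(6)=99.1132
k=5: j=0 S=94.3783 intr=29.2417 cont=29.1167 V=29.2417[EX]; j=1 S=104.0855 intr=19.5345 cont=19.4836 V=19.5345[EX]; j=2 S=114.7911 intr=8.8289 cont=10.1406 V=10.1406[hold]; j=3 S=126.5978 intr=0.0000 cont=3.4655 V=3.4655[hold]; j=4 S=139.6189 intr=0.0000 cont=0.5580 V=0.5580[hold]; j=5 S=153.9792 intr=0.0000 cont=0.0000 V=0.0000[hold]  S*(5)=104.0855
k=4: j=0 S=99.1132 intr=24.5068 cont=24.3819 V=24.5068[EX]; j=1 S=109.3073 intr=14.3127 cont=14.8404 V=14.8404[hold]; j=2 S=120.5500 intr=3.0700 cont=6.8088 V=6.8088[hold]; j=3 S=132.9490 intr=0.0000 cont=2.0152 V=2.0152[hold]; j=4 S=146.6233 intr=0.0000 cont=0.2798 V=0.2798[hold]  S*(4)=99.1132
k=3: j=0 S=104.0855 intr=19.5345 cont=19.6722 V=19.6722[hold]; j=1 S=114.7911 intr=8.8289 cont=10.8290 V=10.8290[hold]; j=2 S=126.5978 intr=0.0000 cont=4.4167 V=4.4167[hold]; j=3 S=139.6189 intr=0.0000 cont=1.1497 V=1.1497[hold]  S*(3)=-
k=2: j=0 S=109.3073 intr=14.3127 cont=15.2520 V=15.2520[hold]; j=1 S=120.5500 intr=3.0700 cont=7.6274 V=7.6274[hold]; j=2 S=132.9490 intr=0.0000 cont=2.7866 V=2.7866[hold]  S*(2)=-
k=1: j=0 S=114.7911 intr=8.8289 cont=11.4426 V=11.4426[hold]; j=1 S=126.5978 intr=0.0000 cont=5.2109 V=5.2109[hold]  S*(1)=-
k=0: j=0 S=120.5500 intr=3.0700 cont=8.3302 V=8.3302[hold]  S*(0)=-

price = 8.3302
boundary = - - - - 99.1132 104.0855 99.1132 104.0855 109.3073
tree:
8.3302
11.4426 5.2109
15.2520 7.6274 2.7866
19.6722 10.8290 4.4167 1.1497
24.5068 14.8404 6.8088 2.0152 0.2798
29.2417 19.5345 10.1406 3.4655 0.5580 0.0000
33.7503 24.5068 14.4615 5.8071 1.1129 0.0000 0.0000
38.0435 29.2417 19.5345 9.3791 2.2196 0.0000 0.0000 0.0000
42.1317 33.7503 24.5068 14.3127 4.4268 0.0000 0.0000 0.0000 0.0000
46.0245 38.0435 29.2417 19.5345 8.8289 0.0000 0.0000 0.0000 0.0000 0.0000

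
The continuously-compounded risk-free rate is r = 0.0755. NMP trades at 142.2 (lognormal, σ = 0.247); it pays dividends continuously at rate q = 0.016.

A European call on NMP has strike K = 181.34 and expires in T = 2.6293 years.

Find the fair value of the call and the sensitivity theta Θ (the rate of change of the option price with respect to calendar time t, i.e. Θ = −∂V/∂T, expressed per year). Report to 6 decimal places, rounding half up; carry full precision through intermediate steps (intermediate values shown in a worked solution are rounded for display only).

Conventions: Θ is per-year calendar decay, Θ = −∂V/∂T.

price = 16.966689
Θ = -6.864926

σ√T = 0.247·√2.6293 = 0.400513
d₁ = (ln(S/K) + (r−q+σ²/2)T) / (σ√T) = (ln(142.2/181.34) + (0.0755−0.016+0.247²/2)·2.6293) / 0.400513 = (-0.243139 + 0.236649) / 0.400513 = -0.016205
d₂ = d₁ − σ√T = -0.016205 − 0.400513 = -0.416719
e^{−rT} = 0.819950
e^{−qT} = 0.958804
N(d₁) = 0.493535,  N(d₂) = 0.338442
Call price V = S·e^{−qT}·N(d₁) − K·e^{−rT}·N(d₂) = 67.289551 − 50.322862 = 16.966689
φ(d₁) = (1/√(2π))·e^{−d₁²/2} = 0.398890
Θ = −S·e^{−qT}·φ(d₁)·σ/(2√T) + q·S·e^{−qT}·N(d₁) − r·K·e^{−rT}·N(d₂) = −4.142183 + 1.076633 − 3.799376 = -6.864926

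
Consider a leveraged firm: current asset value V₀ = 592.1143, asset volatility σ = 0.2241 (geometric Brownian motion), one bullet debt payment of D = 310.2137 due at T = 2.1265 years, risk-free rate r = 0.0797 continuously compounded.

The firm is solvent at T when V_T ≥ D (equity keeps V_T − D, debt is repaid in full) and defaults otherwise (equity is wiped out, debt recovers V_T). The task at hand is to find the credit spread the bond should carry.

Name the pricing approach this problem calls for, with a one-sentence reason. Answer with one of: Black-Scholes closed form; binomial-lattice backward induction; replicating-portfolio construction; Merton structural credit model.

Key observation: the data describe a firm's assets (V₀ = 592.1143, GBM) and a single zero-coupon debt of face 310.2137, so credit quantities follow from equity-as-call in the structural model.

framework: Merton structural credit model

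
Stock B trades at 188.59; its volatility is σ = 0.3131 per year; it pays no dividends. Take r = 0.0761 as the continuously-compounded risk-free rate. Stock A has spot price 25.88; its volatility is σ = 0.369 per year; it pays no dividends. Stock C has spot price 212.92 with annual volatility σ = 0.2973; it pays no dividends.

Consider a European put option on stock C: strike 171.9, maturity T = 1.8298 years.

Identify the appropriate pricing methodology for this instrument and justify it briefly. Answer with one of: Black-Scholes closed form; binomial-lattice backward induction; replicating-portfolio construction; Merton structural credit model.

Key observation: a European-exercise option on stock C struck at 171.9 — a GBM underlying with constant parameters — admits an analytic price: the data contain no early exercise, no discrete tree, no debt structure.

framework: Black-Scholes closed form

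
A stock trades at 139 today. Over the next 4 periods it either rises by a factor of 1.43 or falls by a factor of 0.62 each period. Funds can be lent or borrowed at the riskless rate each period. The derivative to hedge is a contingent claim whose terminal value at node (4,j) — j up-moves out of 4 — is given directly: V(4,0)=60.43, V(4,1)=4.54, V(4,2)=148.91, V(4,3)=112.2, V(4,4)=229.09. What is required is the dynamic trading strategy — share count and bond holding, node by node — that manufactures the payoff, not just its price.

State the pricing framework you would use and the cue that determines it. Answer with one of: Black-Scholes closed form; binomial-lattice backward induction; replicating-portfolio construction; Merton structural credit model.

Key observation: the mandate to exhibit the hedge at every date and state singles out the replicating-portfolio construction on the 4-period tree with factors 1.43 and 0.62 from 139.

framework: replicating-portfolio construction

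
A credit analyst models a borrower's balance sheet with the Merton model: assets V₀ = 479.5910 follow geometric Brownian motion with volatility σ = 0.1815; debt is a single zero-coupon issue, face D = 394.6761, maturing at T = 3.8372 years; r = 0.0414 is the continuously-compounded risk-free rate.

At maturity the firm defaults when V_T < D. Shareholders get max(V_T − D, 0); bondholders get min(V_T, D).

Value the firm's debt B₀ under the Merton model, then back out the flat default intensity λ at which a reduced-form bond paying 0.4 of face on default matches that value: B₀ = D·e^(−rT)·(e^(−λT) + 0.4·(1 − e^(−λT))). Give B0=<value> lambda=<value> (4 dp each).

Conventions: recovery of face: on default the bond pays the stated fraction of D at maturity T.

B0=324.8050 lambda=0.0158

Work the structural quantities from V₀ = 479.5910 against face 394.6761:
d₁ = [ln(V₀/D) + (r + σ²/2)T] / (σ√T)
   = [ln(479.5910/394.6761) + (0.0414 + 0.5·0.1815²)·3.8372] / (0.1815·√3.8372)
   = [0.194868 + 0.222063] / 0.355536 = 1.172683
d₂ = d₁ − σ√T = 1.172683 − 0.355536 = 0.817147
N(d₁) = 0.879539,  N(d₂) = 0.793078,  e^(−rT) = 0.853116
E₀ = V₀·N(d₁) − D·e^(−rT)·N(d₂)
   = 479.5910·0.879539 − 394.6761·0.853116·0.793078 = 154.786013
B₀ = V₀ − E₀ = 479.5910 − 154.786013 = 324.804987
e^(−λT) = (B₀·e^(rT)/D − 0.4)/(1 − 0.4) = (324.8050·1.172174/394.6761 − 0.4)/0.6 = 0.94109875
λ = −ln(0.94109875)/3.8372 = 0.015821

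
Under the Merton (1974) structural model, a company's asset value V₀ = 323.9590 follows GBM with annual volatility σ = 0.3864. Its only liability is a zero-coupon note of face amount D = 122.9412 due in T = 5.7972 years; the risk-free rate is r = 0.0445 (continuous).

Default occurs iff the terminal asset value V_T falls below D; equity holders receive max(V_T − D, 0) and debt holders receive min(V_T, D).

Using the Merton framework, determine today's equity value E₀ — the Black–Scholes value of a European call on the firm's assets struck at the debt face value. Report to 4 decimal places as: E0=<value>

E0=235.5967

Apply the equity-as-call identities (strike 122.9412, horizon 5.7972 years):
d₁ = [ln(V₀/D) + (r + σ²/2)T] / (σ√T)
   = [ln(323.9590/122.9412) + (0.0445 + 0.5·0.3864²)·5.7972] / (0.3864·√5.7972)
   = [0.968911 + 0.690751] / 0.930350 = 1.783911
d₂ = d₁ − σ√T = 1.783911 − 0.930350 = 0.853562
N(d₁) = 0.962781,  N(d₂) = 0.803326,  e^(−rT) = 0.772614
E₀ = V₀·N(d₁) − D·e^(−rT)·N(d₂)
   = 323.9590·0.962781 − 122.9412·0.772614·0.803326 = 235.596735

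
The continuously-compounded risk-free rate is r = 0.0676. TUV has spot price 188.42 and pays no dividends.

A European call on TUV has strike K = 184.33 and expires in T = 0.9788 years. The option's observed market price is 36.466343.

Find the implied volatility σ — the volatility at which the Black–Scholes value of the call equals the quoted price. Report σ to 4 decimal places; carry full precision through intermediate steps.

sigma = 0.3930

At σ = 0.3930 the Black–Scholes value reproduces the quote:
σ√T = 0.393·√0.9788 = 0.388812
d₁ = (ln(S/K) + (r+σ²/2)T) / (σ√T) = (ln(188.42/184.33) + (0.0676+0.393²/2)·0.9788) / 0.388812 = (0.021946 + 0.141754) / 0.388812 = 0.421026
d₂ = d₁ − σ√T = 0.421026 − 0.388812 = 0.032215
e^{−rT} = 0.935975
N(d₁) = 0.663132,  N(d₂) = 0.512850
V = S·N(d₁) − K·e^{−rT}·N(d₂) = 124.947356 − 88.481014 = 36.466343 (the quoted price), and the Black–Scholes price is strictly increasing in σ, so σ is unique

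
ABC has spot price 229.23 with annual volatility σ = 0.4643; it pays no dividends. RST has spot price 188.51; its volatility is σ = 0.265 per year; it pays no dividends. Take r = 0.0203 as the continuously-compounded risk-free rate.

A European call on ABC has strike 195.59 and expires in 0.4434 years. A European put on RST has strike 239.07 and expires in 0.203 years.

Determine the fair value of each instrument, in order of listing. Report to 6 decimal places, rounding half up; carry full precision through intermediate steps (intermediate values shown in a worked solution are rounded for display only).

price(ABC call K=195.59) = 47.375277
price(RST put K=239.07) = 49.818259

[ABC call K=195.59]
σ√T = 0.4643·√0.4434 = 0.309169
d₁ = (ln(S/K) + (r+σ²/2)T) / (σ√T) = (ln(229.23/195.59) + (0.0203+0.4643²/2)·0.4434) / 0.309169 = (0.158705 + 0.056794) / 0.309169 = 0.697026
d₂ = d₁ − σ√T = 0.697026 − 0.309169 = 0.387857
e^{−rT} = 0.991039
N(d₁) = 0.757107,  N(d₂) = 0.650939
price = S·N(d₁) − K·e^{−rT}·N(d₂) = 173.551577 − 126.176300 = 47.375277
[RST put K=239.07]
σ√T = 0.265·√0.203 = 0.119397
d₁ = (ln(S/K) + (r+σ²/2)T) / (σ√T) = (ln(188.51/239.07) + (0.0203+0.265²/2)·0.203) / 0.119397 = (-0.237605 + 0.011249) / 0.119397 = -1.895829
d₂ = d₁ − σ√T = -1.895829 − 0.119397 = -2.015227
e^{−rT} = 0.995888
N(−d₁) = 0.971009,  N(−d₂) = 0.978060
price = K·e^{−rT}·N(−d₂) − S·N(−d₁) = 232.863110 − 183.044850 = 49.818259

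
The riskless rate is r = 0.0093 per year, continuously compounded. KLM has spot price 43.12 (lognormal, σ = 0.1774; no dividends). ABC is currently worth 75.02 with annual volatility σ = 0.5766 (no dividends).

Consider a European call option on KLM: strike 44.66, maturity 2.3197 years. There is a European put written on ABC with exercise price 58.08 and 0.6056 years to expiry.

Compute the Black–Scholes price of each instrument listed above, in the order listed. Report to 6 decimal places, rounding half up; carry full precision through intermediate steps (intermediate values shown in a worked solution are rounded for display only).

[KLM call K=44.66]
σ√T = 0.1774·√2.3197 = 0.270190
d₁ = (ln(S/K) + (r+σ²/2)T) / (σ√T) = (ln(43.12/44.66) + (0.0093+0.1774²/2)·2.3197) / 0.270190 = (-0.035091 + 0.058075) / 0.270190 = 0.085063
d₂ = d₁ − σ√T = 0.085063 − 0.270190 = -0.185127
e^{−rT} = 0.978658
N(d₁) = 0.533894,  N(d₂) = 0.426565
price = S·N(d₁) − K·e^{−rT}·N(d₂) = 23.021528 − 18.643805 = 4.377723
[ABC put K=58.08]
σ√T = 0.5766·√0.6056 = 0.448712
d₁ = (ln(S/K) + (r+σ²/2)T) / (σ√T) = (ln(75.02/58.08) + (0.0093+0.5766²/2)·0.6056) / 0.448712 = (0.255933 + 0.106303) / 0.448712 = 0.807281
d₂ = d₁ − σ√T = 0.807281 − 0.448712 = 0.358569
e^{−rT} = 0.994384
N(−d₁) = 0.209752,  N(−d₂) = 0.359959
price = K·e^{−rT}·N(−d₂) − S·N(−d₁) = 20.788985 − 15.735615 = 5.053369

price(KLM call K=44.66) = 4.377723
price(ABC put K=58.08) = 5.053369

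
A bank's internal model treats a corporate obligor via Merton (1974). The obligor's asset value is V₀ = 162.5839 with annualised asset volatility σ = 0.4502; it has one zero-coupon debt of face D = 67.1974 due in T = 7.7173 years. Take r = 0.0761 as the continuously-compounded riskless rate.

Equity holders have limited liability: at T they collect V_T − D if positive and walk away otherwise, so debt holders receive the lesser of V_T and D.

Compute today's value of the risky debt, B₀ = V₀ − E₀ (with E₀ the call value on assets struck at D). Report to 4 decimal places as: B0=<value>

Apply the equity-as-call identities (strike 67.1974, horizon 7.7173 years):
d₁ = [ln(V₀/D) + (r + σ²/2)T] / (σ√T)
   = [ln(162.5839/67.1974) + (0.0761 + 0.5·0.4502²)·7.7173] / (0.4502·√7.7173)
   = [0.883560 + 1.369358] / 1.250657 = 1.801387
d₂ = d₁ − σ√T = 1.801387 − 1.250657 = 0.550730
N(d₁) = 0.964179,  N(d₂) = 0.709091,  e^(−rT) = 0.555833
E₀ = V₀·N(d₁) − D·e^(−rT)·N(d₂)
   = 162.5839·0.964179 − 67.1974·0.555833·0.709091 = 130.275054
B₀ = V₀ − E₀ = 162.5839 − 130.275054 = 32.308846

B0=32.3088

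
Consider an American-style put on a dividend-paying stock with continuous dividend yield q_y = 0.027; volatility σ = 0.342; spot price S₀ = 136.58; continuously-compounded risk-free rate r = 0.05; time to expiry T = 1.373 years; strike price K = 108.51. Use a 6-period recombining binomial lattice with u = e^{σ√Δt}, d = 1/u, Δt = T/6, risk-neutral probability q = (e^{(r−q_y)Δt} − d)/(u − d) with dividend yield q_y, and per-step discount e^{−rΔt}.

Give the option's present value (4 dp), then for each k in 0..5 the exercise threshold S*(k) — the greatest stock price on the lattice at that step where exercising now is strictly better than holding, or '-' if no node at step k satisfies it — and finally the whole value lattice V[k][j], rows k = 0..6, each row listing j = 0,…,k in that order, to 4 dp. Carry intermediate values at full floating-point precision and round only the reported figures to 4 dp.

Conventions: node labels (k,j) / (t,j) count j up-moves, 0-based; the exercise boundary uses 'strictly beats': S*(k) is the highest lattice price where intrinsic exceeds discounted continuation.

price = 7.7142
boundary = - - - - 70.9877 83.6054
tree:
7.7142
11.9978 3.1713
18.1873 5.4540 0.7275
26.6866 9.2429 1.4024 0.0000
37.5223 15.3683 2.7033 0.0000 0.0000
48.2357 24.9046 5.2108 0.0000 0.0000 0.0000
57.3322 37.5223 10.0443 0.0000 0.0000 0.0000 0.0000

Δt=0.22883  u=1.17774  d=0.84908  q=0.47525  discount=0.98862
step 6 (expiry): payoffs max(K−S,0) = 57.3322 37.5223 10.0443 0.0000 0.0000 0.0000 0.0000
step 5: (k=5,j=0): S=60.2743, K−S=48.2357, hold=47.3725 ⇒ V=48.2357 exercise | (k=5,j=1): S=83.6054, K−S=24.9046, hold=24.1851 ⇒ V=24.9046 exercise | (k=5,j=2): S=115.9675, K−S=0.0000, hold=5.2108 ⇒ V=5.2108 continue | (k=5,j=3): S=160.8563, K−S=0.0000, hold=0.0000 ⇒ V=0.0000 continue | (k=5,j=4): S=223.1208, K−S=0.0000, hold=0.0000 ⇒ V=0.0000 continue | (k=5,j=5): S=309.4867, K−S=0.0000, hold=0.0000 ⇒ V=0.0000 continue  boundary S*=83.6054
step 4: (k=4,j=0): S=70.9877, K−S=37.5223, hold=36.7251 ⇒ V=37.5223 exercise | (k=4,j=1): S=98.4657, K−S=10.0443, hold=15.3683 ⇒ V=15.3683 continue | (k=4,j=2): S=136.5800, K−S=0.0000, hold=2.7033 ⇒ V=2.7033 continue | (k=4,j=3): S=189.4476, K−S=0.0000, hold=0.0000 ⇒ V=0.0000 continue | (k=4,j=4): S=262.7792, K−S=0.0000, hold=0.0000 ⇒ V=0.0000 continue  boundary S*=70.9877
step 3: (k=3,j=0): S=83.6054, K−S=24.9046, hold=26.6866 ⇒ V=26.6866 continue | (k=3,j=1): S=115.9675, K−S=0.0000, hold=9.2429 ⇒ V=9.2429 continue | (k=3,j=2): S=160.8563, K−S=0.0000, hold=1.4024 ⇒ V=1.4024 continue | (k=3,j=3): S=223.1208, K−S=0.0000, hold=0.0000 ⇒ V=0.0000 continue  boundary S*=-
step 2: (k=2,j=0): S=98.4657, K−S=10.0443, hold=18.1873 ⇒ V=18.1873 continue | (k=2,j=1): S=136.5800, K−S=0.0000, hold=5.4540 ⇒ V=5.4540 continue | (k=2,j=2): S=189.4476, K−S=0.0000, hold=0.7275 ⇒ V=0.7275 continue  boundary S*=-
step 1: (k=1,j=0): S=115.9675, K−S=0.0000, hold=11.9978 ⇒ V=11.9978 continue | (k=1,j=1): S=160.8563, K−S=0.0000, hold=3.1713 ⇒ V=3.1713 continue  boundary S*=-
step 0: (k=0,j=0): S=136.5800, K−S=0.0000, hold=7.7142 ⇒ V=7.7142 continue  boundary S*=-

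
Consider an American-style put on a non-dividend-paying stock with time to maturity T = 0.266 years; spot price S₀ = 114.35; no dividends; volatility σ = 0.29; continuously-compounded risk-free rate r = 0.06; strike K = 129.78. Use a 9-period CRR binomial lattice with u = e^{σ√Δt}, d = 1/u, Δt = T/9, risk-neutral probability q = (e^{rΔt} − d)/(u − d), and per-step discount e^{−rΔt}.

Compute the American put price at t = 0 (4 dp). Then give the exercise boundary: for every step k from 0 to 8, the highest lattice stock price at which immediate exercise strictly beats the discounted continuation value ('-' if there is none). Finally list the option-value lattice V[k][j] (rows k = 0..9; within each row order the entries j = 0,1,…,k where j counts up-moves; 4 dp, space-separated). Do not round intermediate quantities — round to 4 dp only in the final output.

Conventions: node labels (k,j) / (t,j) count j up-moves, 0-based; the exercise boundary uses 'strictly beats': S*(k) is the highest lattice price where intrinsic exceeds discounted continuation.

price = 16.4417
boundary = - - 103.4980 108.7887 103.4980 108.7887 114.3500 108.7887 114.3500
tree:
16.4417
21.0994 11.9401
26.2820 16.1003 7.9096
31.3155 20.9913 11.3690 4.5510
36.1042 26.2820 15.7660 7.1048 2.0671
40.6600 31.3155 20.9913 10.7064 3.6041 0.5698
44.9942 36.1042 26.2820 15.4300 6.1200 1.1540 0.0000
49.1177 40.6600 31.3155 20.9913 10.0066 2.3370 0.0000 0.0000
53.0406 44.9942 36.1042 26.2820 15.4300 4.7327 0.0000 0.0000 0.0000
56.7727 49.1177 40.6600 31.3155 20.9913 9.5845 0.0000 0.0000 0.0000 0.0000

params: Δt=0.02956 u=1.05112 d=0.95137 q=0.50533 e^(-rΔt)=0.99823
t_9 payoffs: 56.7727 49.1177 40.6600 31.3155 20.9913 9.5845 0.0000 0.0000 0.0000 0.0000
t_8: node(8,0) S=76.7394 payoff=53.0406 vs cont=52.8106 → 53.0406 [stop]  node(8,1) S=84.7858 payoff=44.9942 vs cont=44.7643 → 44.9942 [stop]  node(8,2) S=93.6758 payoff=36.1042 vs cont=35.8743 → 36.1042 [stop]  node(8,3) S=103.4980 payoff=26.2820 vs cont=26.0521 → 26.2820 [stop]  node(8,4) S=114.3500 payoff=15.4300 vs cont=15.2001 → 15.4300 [stop]  node(8,5) S=126.3399 payoff=3.4401 vs cont=4.7327 → 4.7327 [wait]  node(8,6) S=139.5870 payoff=0.0000 vs cont=0.0000 → 0.0000 [wait]  node(8,7) S=154.2231 payoff=0.0000 vs cont=0.0000 → 0.0000 [wait]  node(8,8) S=170.3938 payoff=0.0000 vs cont=0.0000 → 0.0000 [wait]  ⇒ S*(8)=114.3500
t_7: node(7,0) S=80.6623 payoff=49.1177 vs cont=48.8877 → 49.1177 [stop]  node(7,1) S=89.1200 payoff=40.6600 vs cont=40.4301 → 40.6600 [stop]  node(7,2) S=98.4645 payoff=31.3155 vs cont=31.0856 → 31.3155 [stop]  node(7,3) S=108.7887 payoff=20.9913 vs cont=20.7613 → 20.9913 [stop]  node(7,4) S=120.1955 payoff=9.5845 vs cont=10.0066 → 10.0066 [wait]  node(7,5) S=132.7984 payoff=0.0000 vs cont=2.3370 → 2.3370 [wait]  node(7,6) S=146.7226 payoff=0.0000 vs cont=0.0000 → 0.0000 [wait]  node(7,7) S=162.1069 payoff=0.0000 vs cont=0.0000 → 0.0000 [wait]  ⇒ S*(7)=108.7887
t_6: node(6,0) S=84.7858 payoff=44.9942 vs cont=44.7643 → 44.9942 [stop]  node(6,1) S=93.6758 payoff=36.1042 vs cont=35.8743 → 36.1042 [stop]  node(6,2) S=103.4980 payoff=26.2820 vs cont=26.0521 → 26.2820 [stop]  node(6,3) S=114.3500 payoff=15.4300 vs cont=15.4130 → 15.4300 [stop]  node(6,4) S=126.3399 payoff=3.4401 vs cont=6.1200 → 6.1200 [wait]  node(6,5) S=139.5870 payoff=0.0000 vs cont=1.1540 → 1.1540 [wait]  node(6,6) S=154.2231 payoff=0.0000 vs cont=0.0000 → 0.0000 [wait]  ⇒ S*(6)=114.3500
t_5: node(5,0) S=89.1200 payoff=40.6600 vs cont=40.4301 → 40.6600 [stop]  node(5,1) S=98.4645 payoff=31.3155 vs cont=31.0856 → 31.3155 [stop]  node(5,2) S=108.7887 payoff=20.9913 vs cont=20.7613 → 20.9913 [stop]  node(5,3) S=120.1955 payoff=9.5845 vs cont=10.7064 → 10.7064 [wait]  node(5,4) S=132.7984 payoff=0.0000 vs cont=3.6041 → 3.6041 [wait]  node(5,5) S=146.7226 payoff=0.0000 vs cont=0.5698 → 0.5698 [wait]  ⇒ S*(5)=108.7887
t_4: node(4,0) S=93.6758 payoff=36.1042 vs cont=35.8743 → 36.1042 [stop]  node(4,1) S=103.4980 payoff=26.2820 vs cont=26.0521 → 26.2820 [stop]  node(4,2) S=114.3500 payoff=15.4300 vs cont=15.7660 → 15.7660 [wait]  node(4,3) S=126.3399 payoff=3.4401 vs cont=7.1048 → 7.1048 [wait]  node(4,4) S=139.5870 payoff=0.0000 vs cont=2.0671 → 2.0671 [wait]  ⇒ S*(4)=103.4980
t_3: node(3,0) S=98.4645 payoff=31.3155 vs cont=31.0856 → 31.3155 [stop]  node(3,1) S=108.7887 payoff=20.9913 vs cont=20.9308 → 20.9913 [stop]  node(3,2) S=120.1955 payoff=9.5845 vs cont=11.3690 → 11.3690 [wait]  node(3,3) S=132.7984 payoff=0.0000 vs cont=4.5510 → 4.5510 [wait]  ⇒ S*(3)=108.7887
t_2: node(2,0) S=103.4980 payoff=26.2820 vs cont=26.0521 → 26.2820 [stop]  node(2,1) S=114.3500 payoff=15.4300 vs cont=16.1003 → 16.1003 [wait]  node(2,2) S=126.3399 payoff=3.4401 vs cont=7.9096 → 7.9096 [wait]  ⇒ S*(2)=103.4980
t_1: node(1,0) S=108.7887 payoff=20.9913 vs cont=21.0994 → 21.0994 [wait]  node(1,1) S=120.1955 payoff=9.5845 vs cont=11.9401 → 11.9401 [wait]  ⇒ S*(1)=-
t_0: node(0,0) S=114.3500 payoff=15.4300 vs cont=16.4417 → 16.4417 [wait]  ⇒ S*(0)=-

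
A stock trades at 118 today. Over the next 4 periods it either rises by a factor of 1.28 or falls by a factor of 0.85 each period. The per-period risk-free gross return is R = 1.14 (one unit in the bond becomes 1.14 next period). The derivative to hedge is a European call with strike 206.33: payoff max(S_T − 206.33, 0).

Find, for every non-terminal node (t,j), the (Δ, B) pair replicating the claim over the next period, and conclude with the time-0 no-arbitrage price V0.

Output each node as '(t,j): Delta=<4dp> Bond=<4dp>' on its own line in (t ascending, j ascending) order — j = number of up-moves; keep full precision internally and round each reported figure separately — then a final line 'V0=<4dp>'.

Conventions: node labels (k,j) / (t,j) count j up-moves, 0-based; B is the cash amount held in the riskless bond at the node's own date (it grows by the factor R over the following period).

No-arbitrage ⇒ martingale measure with p* = (R−d)/(u−d) = 0.6744.
Terminal payoffs: V(4,0)=0.0000, V(4,1)=0.0000, V(4,2)=0.0000, V(4,3)=4.0143, V(4,4)=110.4238
Node (3,0) S=72.4667: V=(p*·0.0000+(1−p*)·0.0000)/1.14=0.0000; Δ=(0.0000−0.0000)/(92.7574−61.5967)=0.0000; B=V−Δ·S=0.0000
Node (3,1) S=109.1264: V=(p*·0.0000+(1−p*)·0.0000)/1.14=0.0000; Δ=(0.0000−0.0000)/(139.6818−92.7574)=0.0000; B=V−Δ·S=0.0000
Node (3,2) S=164.3315: V=(p*·4.0143+(1−p*)·0.0000)/1.14=2.3749; Δ=(4.0143−0.0000)/(210.3443−139.6818)=0.0568; B=V−Δ·S=-6.9608
Node (3,3) S=247.4639: V=(p*·110.4238+(1−p*)·4.0143)/1.14=66.4727; Δ=(110.4238−4.0143)/(316.7538−210.3443)=1.0000; B=V−Δ·S=-180.9912
Node (2,0) S=85.2550: V=(p*·0.0000+(1−p*)·0.0000)/1.14=0.0000; Δ=(0.0000−0.0000)/(109.1264−72.4667)=0.0000; B=V−Δ·S=0.0000
Node (2,1) S=128.3840: V=(p*·2.3749+(1−p*)·0.0000)/1.14=1.4050; Δ=(2.3749−0.0000)/(164.3315−109.1264)=0.0430; B=V−Δ·S=-4.1180
Node (2,2) S=193.3312: V=(p*·66.4727+(1−p*)·2.3749)/1.14=40.0032; Δ=(66.4727−2.3749)/(247.4639−164.3315)=0.7710; B=V−Δ·S=-109.0615
Node (1,0) S=100.3000: V=(p*·1.4050+(1−p*)·0.0000)/1.14=0.8312; Δ=(1.4050−0.0000)/(128.3840−85.2550)=0.0326; B=V−Δ·S=-2.4362
Node (1,1) S=151.0400: V=(p*·40.0032+(1−p*)·1.4050)/1.14=24.0670; Δ=(40.0032−1.4050)/(193.3312−128.3840)=0.5943; B=V−Δ·S=-65.6964
Node (0,0) S=118.0000: V=(p*·24.0670+(1−p*)·0.8312)/1.14=14.4753; Δ=(24.0670−0.8312)/(151.0400−100.3000)=0.4579; B=V−Δ·S=-39.5614
Sanity check at the root: Δ(0,0)·S0 + B(0,0) reproduces V0 = 14.4753.

(0,0): Delta=0.4579 Bond=-39.5614
(1,0): Delta=0.0326 Bond=-2.4362
(1,1): Delta=0.5943 Bond=-65.6964
(2,0): Delta=0.0000 Bond=0.0000
(2,1): Delta=0.0430 Bond=-4.1180
(2,2): Delta=0.7710 Bond=-109.0615
(3,0): Delta=0.0000 Bond=0.0000
(3,1): Delta=0.0000 Bond=0.0000
(3,2): Delta=0.0568 Bond=-6.9608
(3,3): Delta=1.0000 Bond=-180.9912
V0=14.4753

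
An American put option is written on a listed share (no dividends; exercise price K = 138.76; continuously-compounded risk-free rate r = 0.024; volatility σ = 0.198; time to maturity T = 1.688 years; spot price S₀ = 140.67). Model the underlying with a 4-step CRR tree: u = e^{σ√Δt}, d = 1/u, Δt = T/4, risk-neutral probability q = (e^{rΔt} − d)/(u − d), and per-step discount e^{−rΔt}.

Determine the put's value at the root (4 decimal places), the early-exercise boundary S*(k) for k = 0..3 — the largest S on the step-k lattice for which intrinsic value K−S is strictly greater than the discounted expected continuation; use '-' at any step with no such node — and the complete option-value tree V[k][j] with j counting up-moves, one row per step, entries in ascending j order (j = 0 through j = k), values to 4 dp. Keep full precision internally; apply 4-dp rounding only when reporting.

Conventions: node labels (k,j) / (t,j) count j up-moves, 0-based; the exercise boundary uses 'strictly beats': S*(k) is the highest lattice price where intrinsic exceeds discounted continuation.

Δt=0.42200, u=1.13726, d=0.87930, q=0.50735, disc=e^(-rΔt)=0.98992
k=4 terminal: V=max(K-S,0) → 54.6672 29.9972 0.0000 0.0000 0.0000
k=3: j=0 S=95.6356 intr=43.1244 cont=41.7261 V=43.1244[EX]; j=1 S=123.6918 intr=15.0682 cont=14.6292 V=15.0682[EX]; j=2 S=159.9787 intr=0.0000 cont=0.0000 V=0.0000[hold]; j=3 S=206.9109 intr=0.0000 cont=0.0000 V=0.0000[hold]  S*(3)=123.6918
k=2: j=0 S=108.7628 intr=29.9972 cont=28.5990 V=29.9972[EX]; j=1 S=140.6700 intr=0.0000 cont=7.3485 V=7.3485[hold]; j=2 S=181.9377 intr=0.0000 cont=0.0000 V=0.0000[hold]  S*(2)=108.7628
k=1: j=0 S=123.6918 intr=15.0682 cont=18.3199 V=18.3199[hold]; j=1 S=159.9787 intr=0.0000 cont=3.5838 V=3.5838[hold]  S*(1)=-
k=0: j=0 S=140.6700 intr=0.0000 cont=10.7343 V=10.7343[hold]  S*(0)=-

price = 10.7343
boundary = - - 108.7628 123.6918
tree:
10.7343
18.3199 3.5838
29.9972 7.3485 0.0000
43.1244 15.0682 0.0000 0.0000
54.6672 29.9972 0.0000 0.0000 0.0000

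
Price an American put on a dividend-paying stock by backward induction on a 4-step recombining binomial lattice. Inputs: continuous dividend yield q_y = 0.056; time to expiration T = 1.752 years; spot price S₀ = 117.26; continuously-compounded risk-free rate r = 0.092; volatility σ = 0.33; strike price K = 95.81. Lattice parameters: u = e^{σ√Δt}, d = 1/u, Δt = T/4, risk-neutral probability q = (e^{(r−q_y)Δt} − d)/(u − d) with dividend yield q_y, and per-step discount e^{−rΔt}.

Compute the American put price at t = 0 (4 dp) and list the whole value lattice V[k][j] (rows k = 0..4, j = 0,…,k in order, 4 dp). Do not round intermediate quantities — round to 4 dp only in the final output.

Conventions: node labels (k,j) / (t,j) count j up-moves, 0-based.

price = 7.7403
tree:
7.7403
13.2496 2.4733
21.9977 4.9684 0.0000
34.9123 9.9803 0.0000 0.0000
46.8601 20.0481 0.0000 0.0000 0.0000

params: Δt=0.43800 u=1.24408 d=0.80380 q=0.48171 e^(-rΔt)=0.96051
t_4 payoffs: 46.8601 20.0481 0.0000 0.0000 0.0000
k=3: node(3,0) S=60.8977 payoff=34.9123 vs cont=32.6038 → 34.9123 [stop]  node(3,1) S=94.2541 payoff=1.5559 vs cont=9.9803 → 9.9803 [wait]  node(3,2) S=145.8812 payoff=0.0000 vs cont=0.0000 → 0.0000 [wait]  node(3,3) S=225.7868 payoff=0.0000 vs cont=0.0000 → 0.0000 [wait]
k=2: node(2,0) S=75.7619 payoff=20.0481 vs cont=21.9977 → 21.9977 [wait]  node(2,1) S=117.2600 payoff=0.0000 vs cont=4.9684 → 4.9684 [wait]  node(2,2) S=181.4885 payoff=0.0000 vs cont=0.0000 → 0.0000 [wait]
k=1: node(1,0) S=94.2541 payoff=1.5559 vs cont=13.2496 → 13.2496 [wait]  node(1,1) S=145.8812 payoff=0.0000 vs cont=2.4733 → 2.4733 [wait]
k=0: node(0,0) S=117.2600 payoff=0.0000 vs cont=7.7403 → 7.7403 [wait]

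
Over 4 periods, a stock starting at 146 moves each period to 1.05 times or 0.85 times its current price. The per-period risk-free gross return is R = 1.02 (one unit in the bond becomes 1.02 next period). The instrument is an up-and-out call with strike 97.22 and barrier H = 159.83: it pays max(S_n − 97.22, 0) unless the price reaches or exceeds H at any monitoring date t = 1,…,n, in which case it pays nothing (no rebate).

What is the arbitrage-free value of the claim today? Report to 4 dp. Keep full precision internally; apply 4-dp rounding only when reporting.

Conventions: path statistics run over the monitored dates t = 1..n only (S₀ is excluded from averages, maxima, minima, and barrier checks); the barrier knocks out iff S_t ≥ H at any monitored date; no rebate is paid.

price = 9.3372

Risk-neutral up-probability p* = (R−d)/(u−d) = (1.02−0.85)/(1.05−0.85) = 0.8500; the claim prices as the p*-weighted sum of path payoffs discounted by R^4.
Enumerate all 2^4 = 16 price paths (U = up ×1.05, D = down ×0.85); each path with k up-moves has probability p*^k·(1−p*)^(4−k).
DDDD: M=124.1000, payoff=0.0000, prob=0.000506
UDDD: M=153.3000, payoff=0.0000, prob=0.002869
DUDD: M=130.3050, payoff=0.0000, prob=0.002869
UUDD: M=160.9650, payoff=0.0000, prob=0.016256
DDUD: M=124.1000, payoff=0.0000, prob=0.002869
UDUD: M=153.3000, payoff=19.0772, prob=0.016256
DUUD: M=136.8202, payoff=19.0772, prob=0.016256
UUUD: M=169.0132, payoff=0.0000, prob=0.092119
DDDU: M=124.1000, payoff=0.0000, prob=0.002869
UDDU: M=153.3000, payoff=19.0772, prob=0.016256
DUDU: M=130.3050, payoff=19.0772, prob=0.016256
UUDU: M=160.9650, payoff=0.0000, prob=0.092119
DDUU: M=124.1000, payoff=19.0772, prob=0.016256
UDUU: M=153.3000, payoff=46.4413, prob=0.092119
DUUU: M=143.6613, payoff=46.4413, prob=0.092119
UUUU: M=177.4639, payoff=0.0000, prob=0.522006
Price = Σ prob·payoff / R^4 = 10.106842 / 1.082432 = 9.3372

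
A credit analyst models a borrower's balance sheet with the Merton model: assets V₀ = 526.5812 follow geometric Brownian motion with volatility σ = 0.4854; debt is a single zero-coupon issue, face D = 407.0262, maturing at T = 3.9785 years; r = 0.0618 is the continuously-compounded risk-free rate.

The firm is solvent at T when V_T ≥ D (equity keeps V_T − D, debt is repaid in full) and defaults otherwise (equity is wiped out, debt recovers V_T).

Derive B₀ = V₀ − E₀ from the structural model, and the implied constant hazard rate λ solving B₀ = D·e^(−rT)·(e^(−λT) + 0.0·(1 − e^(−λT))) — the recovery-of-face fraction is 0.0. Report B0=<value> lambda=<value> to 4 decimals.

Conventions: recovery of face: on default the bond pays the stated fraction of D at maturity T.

B0=246.7348 lambda=0.0640

Apply the equity-as-call identities (strike 407.0262, horizon 3.9785 years):
d₁ = [ln(V₀/D) + (r + σ²/2)T] / (σ√T)
   = [ln(526.5812/407.0262) + (0.0618 + 0.5·0.4854²)·3.9785] / (0.4854·√3.9785)
   = [0.257528 + 0.714565] / 0.968187 = 1.004034
d₂ = d₁ − σ√T = 1.004034 − 0.968187 = 0.035846
N(d₁) = 0.842319,  N(d₂) = 0.514297,  e^(−rT) = 0.782023
E₀ = V₀·N(d₁) − D·e^(−rT)·N(d₂)
   = 526.5812·0.842319 − 407.0262·0.782023·0.514297 = 279.846400
B₀ = V₀ − E₀ = 526.5812 − 279.846400 = 246.734800
e^(−λT) = (B₀·e^(rT)/D − 0)/(1 − 0) = (246.7348·1.278735/407.0262 − 0)/1 = 0.77515507
λ = −ln(0.77515507)/3.9785 = 0.064017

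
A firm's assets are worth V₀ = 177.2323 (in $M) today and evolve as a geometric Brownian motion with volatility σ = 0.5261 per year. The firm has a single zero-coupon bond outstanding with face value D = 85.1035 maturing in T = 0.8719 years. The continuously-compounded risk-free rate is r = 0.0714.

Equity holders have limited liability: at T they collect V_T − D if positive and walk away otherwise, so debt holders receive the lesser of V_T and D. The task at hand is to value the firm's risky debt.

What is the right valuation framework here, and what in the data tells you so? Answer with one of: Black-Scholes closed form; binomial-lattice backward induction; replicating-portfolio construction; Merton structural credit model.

Key observation: the data describe a firm's assets (V₀ = 177.2323, GBM) and a single zero-coupon debt of face 85.1035, so credit quantities follow from equity-as-call in the structural model.

framework: Merton structural credit model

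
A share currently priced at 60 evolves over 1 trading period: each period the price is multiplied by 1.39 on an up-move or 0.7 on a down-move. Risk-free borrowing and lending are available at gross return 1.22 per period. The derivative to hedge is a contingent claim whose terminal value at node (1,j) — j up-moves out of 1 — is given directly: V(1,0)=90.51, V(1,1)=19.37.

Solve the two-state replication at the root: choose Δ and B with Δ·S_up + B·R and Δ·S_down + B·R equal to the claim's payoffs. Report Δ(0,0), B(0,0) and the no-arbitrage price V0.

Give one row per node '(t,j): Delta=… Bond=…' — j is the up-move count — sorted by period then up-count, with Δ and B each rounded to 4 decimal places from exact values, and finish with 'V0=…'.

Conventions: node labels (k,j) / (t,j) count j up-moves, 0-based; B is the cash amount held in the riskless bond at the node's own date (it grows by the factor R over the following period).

Arbitrage-free pricing uses the up-move probability p* = (R−d)/(u−d) = 0.7536, discounting each step at R = 1.22.
At maturity the claim pays: V(1,0)=90.5100, V(1,1)=19.3700
(0,0): S=60.0000. Δ = (V_up−V_dn)/(S_up−S_dn) = (19.3700−90.5100)/(83.4000−42.0000) = -1.7184. V = [p*·19.3700 + (1−p*)·90.5100]/1.22 = 30.2436. B = V − Δ·S = 133.3451.
As a check, the time-0 holding Δ(0,0)·S0 + B(0,0) comes to 30.2436 — exactly V0.

(0,0): Delta=-1.7184 Bond=133.3451
V0=30.2436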